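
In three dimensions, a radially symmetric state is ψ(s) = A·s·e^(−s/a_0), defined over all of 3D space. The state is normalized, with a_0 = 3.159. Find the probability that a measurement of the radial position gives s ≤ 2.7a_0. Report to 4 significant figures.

P ≈ 0.6267

Integrate the radial probability density 4πs²|ψ|² over s ≤ 2.7a_0.
The full normalization integral is A²·[3·π·a_0^5] = 1, fixing A².
In terms of u = s/a_0 (A², 4π and the length scale all cancel between numerator and denominator), P = [∫_{0}^{2.7} u^4·e^(-2·u) du] / [∫_{0}^{∞} u^4·e^(-2·u) du].
Using ∫ u^4·e^(-2·u) du = -(u^4/2 + u^3 + 3·u^2/2 + 3·u/2 + 3/4)·e^(-2·u), the numerator is ≈ 0.470017 and the denominator is 3/4.
The region integral divided by the full integral gives P = 0.62669.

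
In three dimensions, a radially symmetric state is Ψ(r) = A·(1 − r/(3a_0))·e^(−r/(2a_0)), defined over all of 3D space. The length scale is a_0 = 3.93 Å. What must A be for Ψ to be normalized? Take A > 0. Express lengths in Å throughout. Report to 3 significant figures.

The normalization condition is ∫|Ψ|² 4πr² dr = 1 from 0 to ∞.
The angular integral contributes 4π, leaving ∫₀^∞ r²|Ψ|² dr.
With ∫₀^∞ r^4 e^(−αr) dr = 4!/α^5, carrying out the integral gives A² · 8·π·a_0^3/3.
So A² = (8·π·a_0^3/3)^(−1).
With a_0 = 3.93: A² = 0.001967 and A = 0.04435.

A ≈ 0.0443 Å^(-3/2)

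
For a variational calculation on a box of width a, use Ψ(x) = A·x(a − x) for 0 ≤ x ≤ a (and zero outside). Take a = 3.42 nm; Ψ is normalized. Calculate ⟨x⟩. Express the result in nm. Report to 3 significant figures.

⟨x⟩ ≈ 1.71 nm

⟨x⟩ = ∫ x |Ψ|² dx over the full domain.
The ratio of the moment integral to the normalization integral gives ⟨x⟩ = a/2.
Putting a = 3.42 gives 1.710.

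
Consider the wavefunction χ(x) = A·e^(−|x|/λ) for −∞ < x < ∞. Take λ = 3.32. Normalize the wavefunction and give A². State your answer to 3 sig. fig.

Require ∫ |χ|² dx = 1 over the whole domain.
Recall ∫₀^∞ x^m e^(−x/β) dx = m!·β^(m+1), ∫|χ|² dx = A²·(λ).
Hence A² = 1/[λ].
With λ = 3.32: A² = 0.3012 and A = 0.5488.

A^2 ≈ 0.301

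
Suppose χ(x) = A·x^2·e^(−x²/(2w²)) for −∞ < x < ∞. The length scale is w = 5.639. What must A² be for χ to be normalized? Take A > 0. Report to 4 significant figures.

A^2 ≈ 0.0001319

Normalization requires ∫|χ|² dx = 1, integrated from −∞ to ∞.
With χ = A·x^2·e^(−x²/(2w²)), the integral evaluates to A²·[3·√(π)·w^5/4].
Hence A² = 1/[3·√(π)·w^5/4].
With w = 5.639: A² = 0.00013193 and A = 0.011486.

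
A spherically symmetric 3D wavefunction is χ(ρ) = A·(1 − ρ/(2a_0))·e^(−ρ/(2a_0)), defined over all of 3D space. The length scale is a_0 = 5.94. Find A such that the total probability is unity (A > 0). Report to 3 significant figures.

Require ∫ |χ|² 4πρ² dρ = 1 over the whole domain.
The angular integral contributes 4π, leaving ∫₀^∞ ρ²|χ|² dρ.
With ∫₀^∞ ρ^4 e^(−αρ) dρ = 4!/α^5, the integral (without the A² prefactor) comes out to 8·π·a_0^3.
Setting this equal to 1 gives A² = 1/(8·π·a_0^3).
With a_0 = 5.94: A² = 0.0001898 and A = 0.01378.

A ≈ 0.0138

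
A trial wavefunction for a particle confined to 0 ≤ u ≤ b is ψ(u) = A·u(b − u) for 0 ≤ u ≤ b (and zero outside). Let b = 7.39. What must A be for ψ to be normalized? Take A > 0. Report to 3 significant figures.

Require ∫ |ψ|² du = 1 over the whole domain.
The integral (without the A² prefactor) comes out to b^5/30.
Hence A² = 1/[b^5/30].
Plugging in b = 7.39 yields A = 0.03689.

A ≈ 0.0369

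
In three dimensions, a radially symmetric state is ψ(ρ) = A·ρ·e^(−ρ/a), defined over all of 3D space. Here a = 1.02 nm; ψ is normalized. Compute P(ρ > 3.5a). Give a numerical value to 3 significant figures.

P ≈ 0.173

With dV = 4πρ²dρ, the probability is ∫|ψ|² dV over ρ > 3.5a.
The full normalization integral is A²·[3·π·a^5] = 1, fixing A².
Let u = ρ/a; then A², 4π and the length scale all cancel, so P = ∫_{3.5}^{∞} u^4·e^(-2·u) du ÷ ∫_{0}^{∞} u^4·e^(-2·u) du.
With ∫ u^4·e^(-2·u) du = -(u^4/2 + u^3 + 3·u^2/2 + 3·u/2 + 3/4)·e^(-2·u) + C, the region integral is 4553·e^(-7)/32 and the full one is 3/4.
The region integral divided by the full integral gives P = 0.1730.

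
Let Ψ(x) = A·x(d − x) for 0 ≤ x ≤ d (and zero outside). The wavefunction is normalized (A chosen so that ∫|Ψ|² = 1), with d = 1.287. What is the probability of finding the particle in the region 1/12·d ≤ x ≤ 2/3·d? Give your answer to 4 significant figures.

P ≈ 0.7850

|Ψ|² is the probability density, so P = ∫_{1/12·d}^{2/3·d} |Ψ|² dx.
Since A² = 1/(d^5/30), this is the region integral divided by the full normalization integral.
In terms of u = x/d (A² and the length scale cancel between numerator and denominator), P = [∫_{1/12}^{2/3} u^2·(1 - u)^2 du] / [∫_{0}^{1} u^2·(1 - u)^2 du].
Using ∫ u^2·(1 - u)^2 du = u^3·(6·u^2 - 15·u + 10)/30, the numerator is ≈ 0.0261679 and the denominator is 1/30.
Taking the ratio, P = 0.78504.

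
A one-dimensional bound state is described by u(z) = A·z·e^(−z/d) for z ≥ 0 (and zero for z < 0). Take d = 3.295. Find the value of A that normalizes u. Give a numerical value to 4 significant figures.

The normalization condition is ∫|u|² dz = 1 from 0 to ∞.
Recall ∫₀^∞ z^m e^(−z/β) dz = m!·β^(m+1), the integral (without the A² prefactor) comes out to d^3/4.
Hence A² = 1/[d^3/4].
Plugging in d = 3.295 yields A = 0.33439.

A ≈ 0.3344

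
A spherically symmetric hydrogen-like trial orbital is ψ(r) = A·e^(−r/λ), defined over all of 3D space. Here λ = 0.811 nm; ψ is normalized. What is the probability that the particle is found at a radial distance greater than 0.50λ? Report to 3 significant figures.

With dV = 4πr²dr, the probability is ∫|ψ|² dV over r > 0.50λ.
The full normalization integral is A²·[π·λ^3] = 1, fixing A².
Substituting u = r/λ, A², 4π and the length scale all cancel in the ratio: P = ∫_{0.50}^{∞} u^2·e^(-2·u) du / ∫_{0}^{∞} u^2·e^(-2·u) du.
An antiderivative of u^2·e^(-2·u) is -(2·u^2 + 2·u + 1)·e^(-2·u)/4; evaluating from 0.50 to ∞ gives 5·e^(-1)/8, while the full integral is 1/4.
Taking the ratio yields P = 0.9197.

P ≈ 0.920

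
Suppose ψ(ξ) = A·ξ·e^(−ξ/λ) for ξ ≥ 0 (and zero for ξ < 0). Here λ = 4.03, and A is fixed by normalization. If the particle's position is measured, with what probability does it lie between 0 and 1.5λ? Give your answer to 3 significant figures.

P ≈ 0.577

|ψ|² is the probability density, so P = ∫_{0}^{1.5λ} |ψ|² dξ.
The normalization integral ∫|ψ|²dξ over the whole domain equals λ^3/4·A², and A² cancels in the ratio.
Let u = ξ/λ; then A² and the length scale cancel, so P = ∫_{0}^{1.5} u^2·e^(-2·u) du ÷ ∫_{0}^{∞} u^2·e^(-2·u) du.
An antiderivative of u^2·e^(-2·u) is -(2·u^2 + 2·u + 1)·e^(-2·u)/4; evaluating from 0 to 1.5 gives 1/4 - 17·e^(-3)/8, while the full integral is 1/4.
Evaluating gives P = 0.5768.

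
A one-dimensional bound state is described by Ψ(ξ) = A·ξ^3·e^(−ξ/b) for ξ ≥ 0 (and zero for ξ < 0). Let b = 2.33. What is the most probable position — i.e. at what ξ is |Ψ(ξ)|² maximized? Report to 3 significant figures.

ξ ≈ 6.99

Differentiate |Ψ(ξ)|² with respect to ξ and set to zero.
Solving yields ξ = 3·b.
With b = 2.33, the most probable position is 6.990.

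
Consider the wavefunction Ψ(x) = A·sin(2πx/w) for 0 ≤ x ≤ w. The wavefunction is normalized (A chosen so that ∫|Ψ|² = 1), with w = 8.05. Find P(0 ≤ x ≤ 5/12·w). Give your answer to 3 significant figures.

P ≈ 0.486

P = ∫_{0}^{5/12·w} |Ψ(x)|² dx.
Since A² = 1/(w/2), this is the region integral divided by the full normalization integral.
In terms of u = x/w (A² and the length scale cancel between numerator and denominator), P = [∫_{0}^{5/12} sin(2·π·u)^2 du] / [∫_{0}^{1} sin(2·π·u)^2 du].
An antiderivative of sin(2·π·u)^2 is u/2 - sin(4·π·u)/(8·π); evaluating from 0 to 5/12 gives √(3)/(16·π) + 5/24, while the full integral is 1/2.
This works out to P = √(3)/(8·π) + 5/12.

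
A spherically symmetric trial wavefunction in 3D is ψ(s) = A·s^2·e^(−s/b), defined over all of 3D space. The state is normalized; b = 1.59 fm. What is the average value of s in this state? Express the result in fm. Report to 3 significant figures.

By definition ⟨s⟩ = ∫ s |ψ(s)|² 4πs² ds.
Recall ∫₀^∞ s^m e^(−s/β) ds = m!·β^(m+1), evaluating both integrals, ⟨s⟩ = 7·b/2.
Putting b = 1.59 gives 5.565.

⟨s⟩ ≈ 5.57 fm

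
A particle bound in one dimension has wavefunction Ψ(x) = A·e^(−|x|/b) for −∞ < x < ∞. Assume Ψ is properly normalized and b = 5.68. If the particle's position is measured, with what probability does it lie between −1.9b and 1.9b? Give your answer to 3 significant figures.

The probability is P = ∫ |Ψ|² dx over [−1.9b, 1.9b].
The normalization integral ∫|Ψ|²dx over the whole domain equals b·A², and A² cancels in the ratio.
Both integrals are even about x = 0, so only the x ≥ 0 halves are needed (the factors of 2 cancel). In terms of u = x/b (A² and the length scale cancel between numerator and denominator), P = [∫_{0}^{1.9} e^(-2·u) du] / [∫_{0}^{∞} e^(-2·u) du].
With ∫ e^(-2·u) du = -e^(-2·u)/2 + C, the region integral is 1/2 - e^(-19/5)/2 and the full one is 1/2.
This works out to P = 0.9776.

P ≈ 0.978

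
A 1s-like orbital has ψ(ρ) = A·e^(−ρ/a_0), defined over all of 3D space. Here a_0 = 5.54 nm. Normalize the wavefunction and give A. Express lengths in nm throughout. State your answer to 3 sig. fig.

Normalization requires ∫|ψ|² 4πρ² dρ = 1, integrated from 0 to ∞.
(Spherical symmetry: dV = 4πρ² dρ.)
Carrying out the integral gives A² · π·a_0^3.
Hence A² = 1/[π·a_0^3].
With a_0 = 5.54: A² = 0.001872 and A = 0.04327.

A ≈ 0.0433 nm^(-3/2)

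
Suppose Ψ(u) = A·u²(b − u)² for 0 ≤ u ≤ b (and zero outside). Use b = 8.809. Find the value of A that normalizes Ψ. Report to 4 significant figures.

A ≈ 0.001404

Normalization requires ∫|Ψ|² du = 1, integrated from 0 to b.
Expanding the polynomial and integrating term by term, carrying out the integral gives A² · b^9/630.
With b = 8.809: A² = 0.0000019724 and A = 0.0014044.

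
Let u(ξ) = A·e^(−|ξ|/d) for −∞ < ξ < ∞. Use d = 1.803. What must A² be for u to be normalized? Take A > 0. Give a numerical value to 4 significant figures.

A^2 ≈ 0.5546

Normalization requires ∫|u|² dξ = 1, integrated from −∞ to ∞.
∫|u|² dξ = A²·(d).
So A² = (d)^(−1).
With d = 1.803: A² = 0.55463 and A = 0.74474.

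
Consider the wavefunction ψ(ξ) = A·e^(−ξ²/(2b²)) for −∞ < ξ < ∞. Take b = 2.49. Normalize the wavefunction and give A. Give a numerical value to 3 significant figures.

A ≈ 0.476

The normalization condition is ∫|ψ|² dξ = 1 from −∞ to ∞.
∫|ψ|² dξ = A²·(√(π)·b).
Plugging in b = 2.49 yields A = 0.4760.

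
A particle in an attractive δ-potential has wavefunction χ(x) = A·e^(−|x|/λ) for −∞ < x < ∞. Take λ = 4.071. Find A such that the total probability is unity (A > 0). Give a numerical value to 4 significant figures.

The normalization condition is ∫|χ|² dx = 1 from −∞ to ∞.
Using ∫₀^∞ xⁿ e^(−αx) dx = n!/αⁿ⁺¹, with χ = A·e^(−|x|/λ), the integral evaluates to A²·[λ].
So A² = (λ)^(−1).
With λ = 4.071: A² = 0.24564 and A = 0.49562.

A ≈ 0.4956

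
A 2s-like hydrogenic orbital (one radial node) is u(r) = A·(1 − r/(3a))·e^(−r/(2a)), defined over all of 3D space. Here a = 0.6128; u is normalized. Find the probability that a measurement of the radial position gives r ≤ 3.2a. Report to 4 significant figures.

P ≈ 0.3530

Integrate the radial probability density 4πr²|u|² over r ≤ 3.2a.
The full normalization integral is A²·[8·π·a^3/3] = 1, fixing A².
In terms of t = r/a (A², 4π and the length scale all cancel between numerator and denominator), P = [∫_{0}^{3.2} t^2·(1 - t/3)^2·e^(-t) dt] / [∫_{0}^{∞} t^2·(1 - t/3)^2·e^(-t) dt].
An antiderivative of t^2·(1 - t/3)^2·e^(-t) is (-t^4 + 2·t^3 - 3·t^2 - 6·t - 6)·e^(-t)/9; evaluating from 0 to 3.2 gives 2/3 - 6614·e^(-16/5)/625, while the full integral is 2/3.
The region integral divided by the full integral gives P = 0.35296.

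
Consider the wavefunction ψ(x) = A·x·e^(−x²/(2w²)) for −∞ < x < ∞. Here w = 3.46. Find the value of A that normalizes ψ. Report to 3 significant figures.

The normalization condition is ∫|ψ|² dx = 1 from −∞ to ∞.
The integral (without the A² prefactor) comes out to √(π)·w^3/2.
With w = 3.46: A² = 0.02724 and A = 0.1650.

A ≈ 0.165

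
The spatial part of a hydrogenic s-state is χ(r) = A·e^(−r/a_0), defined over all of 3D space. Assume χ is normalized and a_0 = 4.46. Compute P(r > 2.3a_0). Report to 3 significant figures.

P ≈ 0.163

With dV = 4πr²dr, the probability is ∫|χ|² dV over r > 2.3a_0.
Normalization gives A² = 1/(π·a_0^3).
Let u = r/a_0; then A², 4π and the length scale all cancel, so P = ∫_{2.3}^{∞} u^2·e^(-2·u) du ÷ ∫_{0}^{∞} u^2·e^(-2·u) du.
Using ∫ u^2·e^(-2·u) du = -(2·u^2 + 2·u + 1)·e^(-2·u)/4, the numerator is 809·e^(-23/5)/200 and the denominator is 1/4.
Taking the ratio yields P = 0.1626.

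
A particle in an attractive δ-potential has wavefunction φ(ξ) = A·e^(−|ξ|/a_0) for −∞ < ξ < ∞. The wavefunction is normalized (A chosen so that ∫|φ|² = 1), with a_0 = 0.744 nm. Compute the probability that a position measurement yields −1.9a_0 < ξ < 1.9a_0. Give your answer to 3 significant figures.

P ≈ 0.978

P = ∫_{−1.9a_0}^{1.9a_0} |φ(ξ)|² dξ.
Since A² = 1/(a_0), this is the region integral divided by the full normalization integral.
Both integrals are even about ξ = 0, so only the ξ ≥ 0 halves are needed (the factors of 2 cancel). In terms of u = ξ/a_0 (A² and the length scale cancel between numerator and denominator), P = [∫_{0}^{1.9} e^(-2·u) du] / [∫_{0}^{∞} e^(-2·u) du].
With ∫ e^(-2·u) du = -e^(-2·u)/2 + C, the region integral is 1/2 - e^(-19/5)/2 and the full one is 1/2.
This works out to P = 0.9776.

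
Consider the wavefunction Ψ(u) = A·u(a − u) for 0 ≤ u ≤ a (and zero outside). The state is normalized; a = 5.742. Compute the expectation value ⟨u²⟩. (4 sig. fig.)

⟨u^2⟩ ≈ 9.420

By definition ⟨u²⟩ = ∫ u^2 |Ψ(u)|² du.
Evaluating both integrals, ⟨u²⟩ = 2·a^2/7.
Putting a = 5.742 gives 9.4202.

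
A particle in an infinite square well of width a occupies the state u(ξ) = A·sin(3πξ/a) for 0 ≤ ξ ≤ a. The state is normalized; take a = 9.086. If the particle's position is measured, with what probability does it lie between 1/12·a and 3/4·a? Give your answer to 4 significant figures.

The probability is P = ∫ |u|² dξ over [1/12·a, 3/4·a].
The normalization integral ∫|u|²dξ over the whole domain equals a/2·A², and A² cancels in the ratio.
Let t = ξ/a; then A² and the length scale cancel, so P = ∫_{1/12}^{3/4} sin(3·π·t)^2 dt ÷ ∫_{0}^{1} sin(3·π·t)^2 dt.
An antiderivative of sin(3·π·t)^2 is t/2 - sin(6·π·t)/(12·π); evaluating from 1/12 to 3/4 gives 1/3, while the full integral is 1/2.
Taking the ratio, P = 2/3.

P ≈ 0.6667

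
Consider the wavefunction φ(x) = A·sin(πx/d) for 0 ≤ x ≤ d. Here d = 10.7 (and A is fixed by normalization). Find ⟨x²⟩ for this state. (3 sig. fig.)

⟨x^2⟩ ≈ 32.4

The expectation value is the |φ|²-weighted average of x^2: ∫ x^2|φ|² dx.
Using sin²θ = (1 − cos 2θ)/2, the ratio of the moment integral to the normalization integral gives ⟨x²⟩ = -d^2/(2·π^2) + d^2/3.
With d = 10.7, ⟨x^2⟩ = 32.36.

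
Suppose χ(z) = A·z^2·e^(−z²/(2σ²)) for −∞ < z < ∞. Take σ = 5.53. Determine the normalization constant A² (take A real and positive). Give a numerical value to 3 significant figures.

A^2 ≈ 0.000145

The normalization condition is ∫|χ|² dz = 1 from −∞ to ∞.
With ∫_{−∞}^{∞} z^(2m) e^(−αz²) dz = (2m−1)!!·√π / (2^m α^(m+1/2)), the integral (without the A² prefactor) comes out to 3·√(π)·σ^5/4.
Setting this equal to 1 gives A² = 1/(3·√(π)·σ^5/4).
With σ = 5.53: A² = 0.0001455 and A = 0.01206.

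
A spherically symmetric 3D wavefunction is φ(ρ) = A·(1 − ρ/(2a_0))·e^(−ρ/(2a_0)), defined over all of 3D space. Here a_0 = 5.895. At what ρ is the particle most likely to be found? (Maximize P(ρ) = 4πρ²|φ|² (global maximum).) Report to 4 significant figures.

Set d/dρ [P(ρ) = 4πρ²|φ|²] = 0 and solve for ρ > 0.
This gives ρ = a_0·(√(5) + 3).
With a_0 = 5.895, the most probable radial distance is 30.867.

ρ ≈ 30.87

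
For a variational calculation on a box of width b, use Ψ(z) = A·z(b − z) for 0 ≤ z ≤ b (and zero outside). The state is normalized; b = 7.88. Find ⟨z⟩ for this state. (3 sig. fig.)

⟨z⟩ ≈ 3.94

By definition ⟨z⟩ = ∫ z |Ψ(z)|² dz.
Since the A² factors cancel between numerator and denominator, ⟨z⟩ = b/2.
With b = 7.88, ⟨z⟩ = 3.940.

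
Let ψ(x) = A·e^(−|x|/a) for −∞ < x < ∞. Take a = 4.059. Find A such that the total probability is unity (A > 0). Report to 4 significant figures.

Normalization requires ∫|ψ|² dx = 1, integrated from −∞ to ∞.
∫|ψ|² dx = A²·(a).
Setting this equal to 1 gives A² = 1/(a).
Substituting a = 4.059 gives A² = 0.24637, so A = 0.49635.

A ≈ 0.4964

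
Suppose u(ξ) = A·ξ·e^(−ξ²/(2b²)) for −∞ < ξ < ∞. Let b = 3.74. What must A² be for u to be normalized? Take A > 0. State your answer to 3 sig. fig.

Require ∫ |u|² dξ = 1 over the whole domain.
Differentiating ∫e^(−αξ²) dξ = √(π/α) under α to get the higher moments, the integral (without the A² prefactor) comes out to √(π)·b^3/2.
Substituting b = 3.74 gives A² = 0.02157, so A = 0.1469.

A^2 ≈ 0.0216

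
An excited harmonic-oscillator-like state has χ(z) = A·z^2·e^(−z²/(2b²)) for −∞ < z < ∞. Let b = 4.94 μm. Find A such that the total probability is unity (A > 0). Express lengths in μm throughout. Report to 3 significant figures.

We need A² ∫|f|² dz = 1, taking the integral from −∞ to ∞.
With ∫_{−∞}^{∞} z^(2m) e^(−αz²) dz = (2m−1)!!·√π / (2^m α^(m+1/2)), the integral (without the A² prefactor) comes out to 3·√(π)·b^5/4.
Setting this equal to 1 gives A² = 1/(3·√(π)·b^5/4).
With b = 4.94: A² = 0.0002557 and A = 0.01599.

A ≈ 0.0160 μm^(-5/2)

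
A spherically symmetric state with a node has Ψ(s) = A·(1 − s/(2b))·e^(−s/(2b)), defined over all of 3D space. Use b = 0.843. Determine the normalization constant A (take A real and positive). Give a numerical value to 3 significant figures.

A ≈ 0.258

Require ∫ |Ψ|² 4πs² ds = 1 over the whole domain.
Recall ∫₀^∞ s^m e^(−s/β) ds = m!·β^(m+1), the integral (without the A² prefactor) comes out to 8·π·b^3.
Hence A² = 1/[8·π·b^3].
With b = 0.843: A² = 0.06642 and A = 0.2577.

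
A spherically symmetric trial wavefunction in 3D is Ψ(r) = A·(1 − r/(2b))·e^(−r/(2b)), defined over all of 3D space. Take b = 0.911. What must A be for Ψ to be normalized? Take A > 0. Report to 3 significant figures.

Require ∫ |Ψ|² 4πr² dr = 1 over the whole domain.
(Spherical symmetry: dV = 4πr² dr.)
The integral (without the A² prefactor) comes out to 8·π·b^3.
Setting this equal to 1 gives A² = 1/(8·π·b^3).
Substituting b = 0.911 gives A² = 0.05263, so A = 0.2294.

A ≈ 0.229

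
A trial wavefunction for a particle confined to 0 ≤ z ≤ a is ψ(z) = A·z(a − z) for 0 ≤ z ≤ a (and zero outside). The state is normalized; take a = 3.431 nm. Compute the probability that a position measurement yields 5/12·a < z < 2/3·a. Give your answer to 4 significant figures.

P ≈ 0.4435

|ψ|² is the probability density, so P = ∫_{5/12·a}^{2/3·a} |ψ|² dz.
With A² fixed by ∫|ψ|² = 1, i.e. A² = (a^5/30)^(−1), substitute and integrate.
Let u = z/a; then A² and the length scale cancel, so P = ∫_{5/12}^{2/3} u^2·(1 - u)^2 du ÷ ∫_{0}^{1} u^2·(1 - u)^2 du.
Using ∫ u^2·(1 - u)^2 du = u^3·(6·u^2 - 15·u + 10)/30, the numerator is ≈ 0.0147835 and the denominator is 1/30.
Evaluating gives P = 0.44350.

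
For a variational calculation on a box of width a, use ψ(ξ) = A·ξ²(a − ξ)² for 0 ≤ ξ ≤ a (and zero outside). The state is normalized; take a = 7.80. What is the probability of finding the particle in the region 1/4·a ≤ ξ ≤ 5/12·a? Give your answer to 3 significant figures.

P ≈ 0.253

|ψ|² is the probability density, so P = ∫_{1/4·a}^{5/12·a} |ψ|² dξ.
Since A² = 1/(a^9/630), this is the region integral divided by the full normalization integral.
Let u = ξ/a; then A² and the length scale cancel, so P = ∫_{1/4}^{5/12} u^4·(1 - u)^4 du ÷ ∫_{0}^{1} u^4·(1 - u)^4 du.
Using ∫ u^4·(1 - u)^4 du = u^5·(70·u^4 - 315·u^3 + 540·u^2 - 420·u + 126)/630, the numerator is ≈ 0.00040223 and the denominator is 1/630.
The result is P = 0.2534.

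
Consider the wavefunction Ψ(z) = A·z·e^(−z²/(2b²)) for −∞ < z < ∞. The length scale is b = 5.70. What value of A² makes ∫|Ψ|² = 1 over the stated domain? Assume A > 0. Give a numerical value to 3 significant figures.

A^2 ≈ 0.00609

The normalization condition is ∫|Ψ|² dz = 1 from −∞ to ∞.
Using the Gaussian integral ∫_{−∞}^{∞} e^(−αz²) dz = √(π/α), the integral (without the A² prefactor) comes out to √(π)·b^3/2.
With b = 5.70: A² = 0.006093 and A = 0.07806.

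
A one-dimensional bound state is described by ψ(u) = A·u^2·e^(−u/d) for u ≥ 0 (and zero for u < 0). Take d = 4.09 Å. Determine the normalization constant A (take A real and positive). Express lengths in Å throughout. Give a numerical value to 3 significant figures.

A ≈ 0.0341 Å^(-5/2)

Normalization requires ∫|ψ|² du = 1, integrated from 0 to ∞.
Carrying out the integral gives A² · 3·d^5/4.
Setting this equal to 1 gives A² = 1/(3·d^5/4).
With d = 4.09: A² = 0.001165 and A = 0.03413.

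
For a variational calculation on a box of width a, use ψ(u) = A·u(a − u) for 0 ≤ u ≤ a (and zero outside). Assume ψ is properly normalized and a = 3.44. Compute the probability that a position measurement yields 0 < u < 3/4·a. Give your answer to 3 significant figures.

P = ∫_{0}^{3/4·a} |ψ(u)|² du.
With A² fixed by ∫|ψ|² = 1, i.e. A² = (a^5/30)^(−1), substitute and integrate.
In terms of t = u/a (A² and the length scale cancel between numerator and denominator), P = [∫_{0}^{3/4} t^2·(1 - t)^2 dt] / [∫_{0}^{1} t^2·(1 - t)^2 dt].
Using ∫ t^2·(1 - t)^2 dt = t^3·(6·t^2 - 15·t + 10)/30, the numerator is 153/5120 and the denominator is 1/30.
The result is P = 459/512.

P ≈ 0.896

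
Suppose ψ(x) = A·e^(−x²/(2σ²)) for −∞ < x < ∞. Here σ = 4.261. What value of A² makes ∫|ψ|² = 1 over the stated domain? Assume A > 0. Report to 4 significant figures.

Require ∫ |ψ|² dx = 1 over the whole domain.
Using the Gaussian integral ∫_{−∞}^{∞} e^(−αx²) dx = √(π/α), carrying out the integral gives A² · √(π)·σ.
Hence A² = 1/[√(π)·σ].
Plugging in σ = 4.261 yields A = 0.36388.

A^2 ≈ 0.1324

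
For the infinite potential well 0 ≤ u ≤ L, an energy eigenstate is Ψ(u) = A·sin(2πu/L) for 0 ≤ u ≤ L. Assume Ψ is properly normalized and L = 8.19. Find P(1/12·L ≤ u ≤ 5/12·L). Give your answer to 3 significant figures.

|Ψ|² is the probability density, so P = ∫_{1/12·L}^{5/12·L} |Ψ|² du.
With A² fixed by ∫|Ψ|² = 1, i.e. A² = (L/2)^(−1), substitute and integrate.
In terms of t = u/L (A² and the length scale cancel between numerator and denominator), P = [∫_{1/12}^{5/12} sin(2·π·t)^2 dt] / [∫_{0}^{1} sin(2·π·t)^2 dt].
With ∫ sin(2·π·t)^2 dt = t/2 - sin(4·π·t)/(8·π) + C, the region integral is √(3)/(8·π) + 1/6 and the full one is 1/2.
The result is P = (√(3)/4 + π/3)/π.

P ≈ 0.471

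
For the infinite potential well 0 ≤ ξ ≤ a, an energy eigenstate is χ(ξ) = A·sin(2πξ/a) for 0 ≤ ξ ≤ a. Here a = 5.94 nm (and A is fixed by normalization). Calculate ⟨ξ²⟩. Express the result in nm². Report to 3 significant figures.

⟨ξ^2⟩ ≈ 11.3 nm^2

⟨ξ²⟩ = ∫ ξ^2 |χ|² dξ over the full domain.
Since the A² factors cancel between numerator and denominator, ⟨ξ²⟩ = -a^2/(8·π^2) + a^2/3.
Putting a = 5.94 gives 11.31.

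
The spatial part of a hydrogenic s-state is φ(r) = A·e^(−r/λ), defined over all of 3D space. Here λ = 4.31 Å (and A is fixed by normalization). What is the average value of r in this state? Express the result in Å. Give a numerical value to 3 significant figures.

⟨r⟩ ≈ 6.47 Å

⟨r⟩ = ∫ r |φ|² 4πr² dr over the full domain.
Evaluating both integrals, ⟨r⟩ = 3·λ/2.
Putting λ = 4.31 gives 6.465.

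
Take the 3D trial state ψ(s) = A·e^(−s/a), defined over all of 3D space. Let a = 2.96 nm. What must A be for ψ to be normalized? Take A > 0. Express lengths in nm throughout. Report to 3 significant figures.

The normalization condition is ∫|ψ|² 4πs² ds = 1 from 0 to ∞.
With ∫₀^∞ s^2 e^(−αs) ds = 2!/α^3, the integral (without the A² prefactor) comes out to π·a^3.
With a = 2.96: A² = 0.01227 and A = 0.1108.

A ≈ 0.111 nm^(-3/2)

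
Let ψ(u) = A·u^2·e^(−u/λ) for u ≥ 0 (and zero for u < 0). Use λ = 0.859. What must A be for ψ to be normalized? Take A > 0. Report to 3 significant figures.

We need A² ∫|f|² du = 1, taking the integral from 0 to ∞.
The integral (without the A² prefactor) comes out to 3·λ^5/4.
So A² = (3·λ^5/4)^(−1).
Substituting λ = 0.859 gives A² = 2.851, so A = 1.688.

A ≈ 1.69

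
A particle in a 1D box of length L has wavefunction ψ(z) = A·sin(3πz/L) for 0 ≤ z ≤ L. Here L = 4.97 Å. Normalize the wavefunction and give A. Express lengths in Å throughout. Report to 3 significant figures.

A ≈ 0.634 Å^(-1/2)

Normalization requires ∫|ψ|² dz = 1, integrated from 0 to L.
Using sin²θ = (1 − cos 2θ)/2, carrying out the integral gives A² · L/2.
So A² = (L/2)^(−1).
Substituting L = 4.97 gives A² = 0.4024, so A = 0.6344.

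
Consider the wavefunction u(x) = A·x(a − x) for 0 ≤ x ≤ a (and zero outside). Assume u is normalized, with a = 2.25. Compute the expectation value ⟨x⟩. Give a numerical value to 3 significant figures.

⟨x⟩ ≈ 1.13

⟨x⟩ = ∫ x |u|² dx over the full domain.
The ratio of the moment integral to the normalization integral gives ⟨x⟩ = a/2.
Putting a = 2.25 gives 1.125.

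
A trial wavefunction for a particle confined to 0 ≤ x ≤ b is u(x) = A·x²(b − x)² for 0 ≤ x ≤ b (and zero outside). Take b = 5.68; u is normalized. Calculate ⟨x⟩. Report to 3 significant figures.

⟨x⟩ ≈ 2.84

⟨x⟩ = ∫ x |u|² dx over the full domain.
Expanding the polynomial and integrating term by term, evaluating both integrals, ⟨x⟩ = b/2.
Putting b = 5.68 gives 2.840.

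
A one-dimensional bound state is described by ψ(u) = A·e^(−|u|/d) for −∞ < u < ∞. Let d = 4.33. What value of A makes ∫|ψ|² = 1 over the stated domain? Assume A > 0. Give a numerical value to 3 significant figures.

A ≈ 0.481

We need A² ∫|f|² du = 1, taking the integral from −∞ to ∞.
Recall ∫₀^∞ u^m e^(−u/β) du = m!·β^(m+1), ∫|ψ|² du = A²·(d).
Setting this equal to 1 gives A² = 1/(d).
Plugging in d = 4.33 yields A = 0.4806.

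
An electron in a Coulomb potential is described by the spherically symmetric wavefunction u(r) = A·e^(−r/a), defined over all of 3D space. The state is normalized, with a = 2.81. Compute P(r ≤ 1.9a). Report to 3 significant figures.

P ≈ 0.731

With dV = 4πr²dr, the probability is ∫|u|² dV over r ≤ 1.9a.
A² is fixed by ∫₀^∞ 4πr²|u|² dr = 1, i.e. A² = (π·a^3)^(−1).
In terms of t = r/a (A², 4π and the length scale all cancel between numerator and denominator), P = [∫_{0}^{1.9} t^2·e^(-2·t) dt] / [∫_{0}^{∞} t^2·e^(-2·t) dt].
An antiderivative of t^2·e^(-2·t) is -(2·t^2 + 2·t + 1)·e^(-2·t)/4; evaluating from 0 to 1.9 gives 1/4 - 601·e^(-19/5)/200, while the full integral is 1/4.
The region integral divided by the full integral gives P = 0.7311.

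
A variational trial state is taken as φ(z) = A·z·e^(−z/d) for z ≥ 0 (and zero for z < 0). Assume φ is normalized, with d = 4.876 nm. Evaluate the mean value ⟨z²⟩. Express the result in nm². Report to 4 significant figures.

⟨z^2⟩ ≈ 71.33 nm^2

By definition ⟨z²⟩ = ∫ z^2 |φ(z)|² dz.
Using ∫₀^∞ zⁿ e^(−αz) dz = n!/αⁿ⁺¹, since the A² factors cancel between numerator and denominator, ⟨z²⟩ = 3·d^2.
With d = 4.876, ⟨z^2⟩ = 71.326.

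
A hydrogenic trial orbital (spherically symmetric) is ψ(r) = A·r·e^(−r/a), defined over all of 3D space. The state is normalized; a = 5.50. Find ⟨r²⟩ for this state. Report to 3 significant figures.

By definition ⟨r²⟩ = ∫ r^2 |ψ(r)|² 4πr² dr.
Recall ∫₀^∞ r^m e^(−r/β) dr = m!·β^(m+1), since the A² factors cancel between numerator and denominator, ⟨r²⟩ = 15·a^2/2.
Putting a = 5.50 gives 226.9.

⟨r^2⟩ ≈ 227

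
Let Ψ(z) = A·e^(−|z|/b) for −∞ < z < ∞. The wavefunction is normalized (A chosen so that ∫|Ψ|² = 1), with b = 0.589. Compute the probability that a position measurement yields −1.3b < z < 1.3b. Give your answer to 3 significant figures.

The probability is P = ∫ |Ψ|² dz over [−1.3b, 1.3b].
The normalization integral ∫|Ψ|²dz over the whole domain equals b·A², and A² cancels in the ratio.
Both integrals are even about z = 0, so only the z ≥ 0 halves are needed (the factors of 2 cancel). Let u = z/b; then A² and the length scale cancel, so P = ∫_{0}^{1.3} e^(-2·u) du ÷ ∫_{0}^{∞} e^(-2·u) du.
An antiderivative of e^(-2·u) is -e^(-2·u)/2; evaluating from 0 to 1.3 gives 1/2 - e^(-13/5)/2, while the full integral is 1/2.
Evaluating gives P = 0.9257.

P ≈ 0.926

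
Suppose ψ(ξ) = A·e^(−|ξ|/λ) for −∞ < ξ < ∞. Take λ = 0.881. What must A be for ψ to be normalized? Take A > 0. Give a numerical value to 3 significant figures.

The normalization condition is ∫|ψ|² dξ = 1 from −∞ to ∞.
Recall ∫₀^∞ ξ^m e^(−ξ/β) dξ = m!·β^(m+1), ∫|ψ|² dξ = A²·(λ).
With λ = 0.881: A² = 1.135 and A = 1.065.

A ≈ 1.07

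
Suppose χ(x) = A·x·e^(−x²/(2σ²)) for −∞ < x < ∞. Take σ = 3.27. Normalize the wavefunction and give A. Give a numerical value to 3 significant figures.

A ≈ 0.180

Require ∫ |χ|² dx = 1 over the whole domain.
With χ = A·x·e^(−x²/(2σ²)), the integral evaluates to A²·[√(π)·σ^3/2].
So A² = (√(π)·σ^3/2)^(−1).
With σ = 3.27: A² = 0.03227 and A = 0.1796.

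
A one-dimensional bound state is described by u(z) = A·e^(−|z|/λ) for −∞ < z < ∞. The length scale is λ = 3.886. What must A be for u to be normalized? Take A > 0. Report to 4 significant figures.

A ≈ 0.5073

Normalization requires ∫|u|² dz = 1, integrated from −∞ to ∞.
With ∫₀^∞ z^0 e^(−αz) dz = 0!/α^1, carrying out the integral gives A² · λ.
Setting this equal to 1 gives A² = 1/(λ).
Plugging in λ = 3.886 yields A = 0.50728.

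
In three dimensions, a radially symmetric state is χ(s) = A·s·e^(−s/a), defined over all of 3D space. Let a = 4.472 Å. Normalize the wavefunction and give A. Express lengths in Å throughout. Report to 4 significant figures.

A ≈ 0.007702 Å^(-5/2)

We need A² ∫|f|² 4πs² ds = 1, taking the integral from 0 to ∞.
The integral (without the A² prefactor) comes out to 3·π·a^5.
So A² = (3·π·a^5)^(−1).
With a = 4.472: A² = 0.000059323 and A = 0.0077021.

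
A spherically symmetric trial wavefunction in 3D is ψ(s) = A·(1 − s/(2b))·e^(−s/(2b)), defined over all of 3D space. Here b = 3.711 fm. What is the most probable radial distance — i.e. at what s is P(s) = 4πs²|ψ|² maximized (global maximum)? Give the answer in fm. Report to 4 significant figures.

s ≈ 19.43 fm

The maximum of P(s) = 4πs²|ψ|² occurs where its derivative vanishes.
This gives s = b·(√(5) + 3).
With b = 3.711, the most probable radial distance is 19.431 fm.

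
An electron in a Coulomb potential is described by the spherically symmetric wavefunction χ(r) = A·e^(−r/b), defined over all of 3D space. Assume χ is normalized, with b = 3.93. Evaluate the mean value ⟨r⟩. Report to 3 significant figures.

⟨r⟩ ≈ 5.90

By definition ⟨r⟩ = ∫ r |χ(r)|² 4πr² dr.
Recall ∫₀^∞ r^m e^(−r/β) dr = m!·β^(m+1), since the A² factors cancel between numerator and denominator, ⟨r⟩ = 3·b/2.
With b = 3.93, ⟨r⟩ = 5.895.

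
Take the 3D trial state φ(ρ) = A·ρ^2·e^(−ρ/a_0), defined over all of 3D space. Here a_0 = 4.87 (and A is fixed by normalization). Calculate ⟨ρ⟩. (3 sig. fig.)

The expectation value is the |φ|²-weighted average of ρ: ∫ ρ|φ|² 4πρ² dρ.
With ∫₀^∞ ρ^7 e^(−αρ) dρ = 7!/α^8, since the A² factors cancel between numerator and denominator, ⟨ρ⟩ = 7·a_0/2.
With a_0 = 4.87, ⟨ρ⟩ = 17.05.

⟨ρ⟩ ≈ 17.0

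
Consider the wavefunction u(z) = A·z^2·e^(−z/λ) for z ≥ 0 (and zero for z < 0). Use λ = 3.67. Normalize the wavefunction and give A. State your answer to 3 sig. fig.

We need A² ∫|f|² dz = 1, taking the integral from 0 to ∞.
Using ∫₀^∞ zⁿ e^(−αz) dz = n!/αⁿ⁺¹, carrying out the integral gives A² · 3·λ^5/4.
Setting this equal to 1 gives A² = 1/(3·λ^5/4).
Plugging in λ = 3.67 yields A = 0.04475.

A ≈ 0.0448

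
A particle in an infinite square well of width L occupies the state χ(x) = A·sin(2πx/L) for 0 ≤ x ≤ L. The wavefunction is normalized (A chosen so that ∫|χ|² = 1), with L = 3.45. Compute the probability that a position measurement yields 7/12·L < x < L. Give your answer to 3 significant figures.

|χ|² is the probability density, so P = ∫_{7/12·L}^{L} |χ|² dx.
Since A² = 1/(L/2), this is the region integral divided by the full normalization integral.
In terms of u = x/L (A² and the length scale cancel between numerator and denominator), P = [∫_{7/12}^{1} sin(2·π·u)^2 du] / [∫_{0}^{1} sin(2·π·u)^2 du].
An antiderivative of sin(2·π·u)^2 is u/2 - sin(4·π·u)/(8·π); evaluating from 7/12 to 1 gives √(3)/(16·π) + 5/24, while the full integral is 1/2.
The result is P = √(3)/(8·π) + 5/12.

P ≈ 0.486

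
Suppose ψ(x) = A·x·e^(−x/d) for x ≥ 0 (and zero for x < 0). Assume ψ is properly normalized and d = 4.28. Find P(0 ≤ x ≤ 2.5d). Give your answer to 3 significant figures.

|ψ|² is the probability density, so P = ∫_{0}^{2.5d} |ψ|² dx.
With A² fixed by ∫|ψ|² = 1, i.e. A² = (d^3/4)^(−1), substitute and integrate.
Let u = x/d; then A² and the length scale cancel, so P = ∫_{0}^{2.5} u^2·e^(-2·u) du ÷ ∫_{0}^{∞} u^2·e^(-2·u) du.
Using ∫ u^2·e^(-2·u) du = -(2·u^2 + 2·u + 1)·e^(-2·u)/4, the numerator is 1/4 - 37·e^(-5)/8 and the denominator is 1/4.
Taking the ratio, P = 0.8753.

P ≈ 0.875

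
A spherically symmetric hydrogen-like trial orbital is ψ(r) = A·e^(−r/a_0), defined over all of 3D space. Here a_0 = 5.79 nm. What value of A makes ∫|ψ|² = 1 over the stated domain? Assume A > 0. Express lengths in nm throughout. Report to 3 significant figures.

A ≈ 0.0405 nm^(-3/2)

Require ∫ |ψ|² 4πr² dr = 1 over the whole domain.
With ∫₀^∞ r^2 e^(−αr) dr = 2!/α^3, ∫|ψ|² 4πr² dr = A²·(π·a_0^3).
Setting this equal to 1 gives A² = 1/(π·a_0^3).
With a_0 = 5.79: A² = 0.001640 and A = 0.04050.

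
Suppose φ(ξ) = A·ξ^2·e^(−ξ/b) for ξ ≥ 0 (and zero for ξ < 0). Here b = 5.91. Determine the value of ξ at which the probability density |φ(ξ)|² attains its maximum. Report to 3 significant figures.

Set d/dξ [|φ(ξ)|²] = 0 and solve for ξ > 0.
Solving yields ξ = 2·b.
With b = 5.91, the most probable position is 11.82.

ξ ≈ 11.8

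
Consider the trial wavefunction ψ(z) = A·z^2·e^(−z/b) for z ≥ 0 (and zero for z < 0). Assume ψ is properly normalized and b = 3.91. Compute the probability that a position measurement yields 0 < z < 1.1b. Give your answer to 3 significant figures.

P = ∫_{0}^{1.1b} |ψ(z)|² dz.
With A² fixed by ∫|ψ|² = 1, i.e. A² = (3·b^5/4)^(−1), substitute and integrate.
Substituting u = z/b, A² and the length scale cancel in the ratio: P = ∫_{0}^{1.1} u^4·e^(-2·u) du / ∫_{0}^{∞} u^4·e^(-2·u) du.
With ∫ u^4·e^(-2·u) du = -(u^4/2 + u^3 + 3·u^2/2 + 3·u/2 + 3/4)·e^(-2·u) + C, the region integral is ≈ 0.054372 and the full one is 3/4.
This works out to P = 0.07250.

P ≈ 0.0725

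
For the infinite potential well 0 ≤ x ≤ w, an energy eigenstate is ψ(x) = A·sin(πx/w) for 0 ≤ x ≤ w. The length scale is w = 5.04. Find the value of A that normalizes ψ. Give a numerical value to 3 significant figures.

Require ∫ |ψ|² dx = 1 over the whole domain.
Using sin²θ = (1 − cos 2θ)/2, ∫|ψ|² dx = A²·(w/2).
So A² = (w/2)^(−1).
With w = 5.04: A² = 0.3968 and A = 0.6299.

A ≈ 0.630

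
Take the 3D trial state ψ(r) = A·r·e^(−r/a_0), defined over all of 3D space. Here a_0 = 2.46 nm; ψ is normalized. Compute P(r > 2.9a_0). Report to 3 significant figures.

P = ∫ |ψ|² 4πr² dr over r > 2.9a_0.
A² is fixed by ∫₀^∞ 4πr²|ψ|² dr = 1, i.e. A² = (3·π·a_0^5)^(−1).
Let u = r/a_0; then A², 4π and the length scale all cancel, so P = ∫_{2.9}^{∞} u^4·e^(-2·u) du ÷ ∫_{0}^{∞} u^4·e^(-2·u) du.
Using ∫ u^4·e^(-2·u) du = -(u^4/2 + u^3 + 3·u^2/2 + 3·u/2 + 3/4)·e^(-2·u), the numerator is ≈ 0.23454 and the denominator is 3/4.
The region integral divided by the full integral gives P = 0.3127.

P ≈ 0.313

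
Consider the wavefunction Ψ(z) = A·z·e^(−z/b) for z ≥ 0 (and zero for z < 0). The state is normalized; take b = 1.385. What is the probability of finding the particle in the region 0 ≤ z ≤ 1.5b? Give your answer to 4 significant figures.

|Ψ|² is the probability density, so P = ∫_{0}^{1.5b} |Ψ|² dz.
Since A² = 1/(b^3/4), this is the region integral divided by the full normalization integral.
In terms of u = z/b (A² and the length scale cancel between numerator and denominator), P = [∫_{0}^{1.5} u^2·e^(-2·u) du] / [∫_{0}^{∞} u^2·e^(-2·u) du].
An antiderivative of u^2·e^(-2·u) is -(2·u^2 + 2·u + 1)·e^(-2·u)/4; evaluating from 0 to 1.5 gives 1/4 - 17·e^(-3)/8, while the full integral is 1/4.
Taking the ratio, P = 0.57681.

P ≈ 0.5768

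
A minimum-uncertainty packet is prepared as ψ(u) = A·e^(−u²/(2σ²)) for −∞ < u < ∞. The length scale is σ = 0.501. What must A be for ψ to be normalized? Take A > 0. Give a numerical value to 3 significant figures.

Normalization requires ∫|ψ|² du = 1, integrated from −∞ to ∞.
Using the Gaussian integral ∫_{−∞}^{∞} e^(−αu²) du = √(π/α), the integral (without the A² prefactor) comes out to √(π)·σ.
With σ = 0.501: A² = 1.126 and A = 1.061.

A ≈ 1.06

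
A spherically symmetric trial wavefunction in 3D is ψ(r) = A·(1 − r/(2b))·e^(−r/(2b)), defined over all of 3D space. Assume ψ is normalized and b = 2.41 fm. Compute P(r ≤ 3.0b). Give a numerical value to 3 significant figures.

With dV = 4πr²dr, the probability is ∫|ψ|² dV over r ≤ 3.0b.
Normalization gives A² = 1/(8·π·b^3).
In terms of u = r/b (A², 4π and the length scale all cancel between numerator and denominator), P = [∫_{0}^{3.0} u^2·(1 - u/2)^2·e^(-u) du] / [∫_{0}^{∞} u^2·(1 - u/2)^2·e^(-u) du].
An antiderivative of u^2·(1 - u/2)^2·e^(-u) is -(u^4/4 + u^2 + 2·u + 2)·e^(-u); evaluating from 0 to 3.0 gives 2 - 149·e^(-3)/4, while the full integral is 2.
The region integral divided by the full integral gives P = 0.07272.

P ≈ 0.0727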